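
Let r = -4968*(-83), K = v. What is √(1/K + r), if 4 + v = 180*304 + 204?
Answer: √310928652964130/27460 ≈ 642.14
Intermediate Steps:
v = 54920 (v = -4 + (180*304 + 204) = -4 + (54720 + 204) = -4 + 54924 = 54920)
K = 54920
r = 412344
√(1/K + r) = √(1/54920 + 412344) = √(22645932481/54920) = √310928652964130/27460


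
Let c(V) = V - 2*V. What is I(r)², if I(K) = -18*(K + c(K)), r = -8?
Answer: 0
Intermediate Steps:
c(V) = -V
I(K) = 0 (I(K) = -18*(K - K) = -18*0 = 0)
I(r)² = 0² = 0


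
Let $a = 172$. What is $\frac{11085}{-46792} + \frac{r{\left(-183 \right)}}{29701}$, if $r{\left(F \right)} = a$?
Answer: $- \frac{321187361}{1389769192} \approx -0.23111$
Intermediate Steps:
$r{\left(F \right)} = 172$
$\frac{11085}{-46792} + \frac{r{\left(-183 \right)}}{29701} = \frac{11085}{-46792} + \frac{172}{29701} = 11085 \left(- \frac{1}{46792}\right) + 172 \cdot \frac{1}{29701} = - \frac{11085}{46792} + \frac{172}{29701} = - \frac{321187361}{1389769192}$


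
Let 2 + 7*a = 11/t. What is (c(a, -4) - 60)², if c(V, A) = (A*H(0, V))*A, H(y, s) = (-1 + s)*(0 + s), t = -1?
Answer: 1488400/2401 ≈ 619.91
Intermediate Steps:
H(y, s) = s*(-1 + s) (H(y, s) = (-1 + s)*s = s*(-1 + s))
a = -13/7 (a = -2/7 + (11/(-1))/7 = -2/7 + (11*(-1))/7 = -2/7 + (⅐)*(-11) = -2/7 - 11/7 = -13/7 ≈ -1.8571)
c(V, A) = V*A²*(-1 + V) (c(V, A) = (A*(V*(-1 + V)))*A = (A*V*(-1 + V))*A = V*A²*(-1 + V))
(c(a, -4) - 60)² = (-13/7*(-4)²*(-1 - 13/7) - 60)² = (-13/7*16*(-20/7) - 60)² = (4160/49 - 60)² = (1220/49)² = 1488400/2401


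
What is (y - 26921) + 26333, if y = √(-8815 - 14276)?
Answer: -588 + I*√23091 ≈ -588.0 + 151.96*I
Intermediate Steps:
y = I*√23091 (y = √(-23091) = I*√23091 ≈ 151.96*I)
(y - 26921) + 26333 = (I*√23091 - 26921) + 26333 = (-26921 + I*√23091) + 26333 = -588 + I*√23091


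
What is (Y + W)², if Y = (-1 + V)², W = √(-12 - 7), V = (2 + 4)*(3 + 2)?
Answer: (841 + I*√19)² ≈ 7.0726e+5 + 7332.0*I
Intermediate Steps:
V = 30 (V = 6*5 = 30)
W = I*√19 (W = √(-19) = I*√19 ≈ 4.3589*I)
Y = 841 (Y = (-1 + 30)² = 29² = 841)
(Y + W)² = (841 + I*√19)²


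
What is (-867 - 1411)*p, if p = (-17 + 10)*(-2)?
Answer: -31892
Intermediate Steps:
p = 14 (p = -7*(-2) = 14)
(-867 - 1411)*p = (-867 - 1411)*14 = -2278*14 = -31892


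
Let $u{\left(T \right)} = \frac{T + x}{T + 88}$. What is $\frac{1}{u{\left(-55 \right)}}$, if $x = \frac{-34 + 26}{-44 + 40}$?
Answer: $- \frac{33}{53} \approx -0.62264$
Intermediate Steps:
$x = 2$ ($x = - \frac{8}{-4} = \left(-8\right) \left(- \frac{1}{4}\right) = 2$)
$u{\left(T \right)} = \frac{2 + T}{88 + T}$ ($u{\left(T \right)} = \frac{T + 2}{T + 88} = \frac{2 + T}{88 + T}$)
$\frac{1}{u{\left(-55 \right)}} = \frac{1}{\frac{1}{88 - 55} \left(2 - 55\right)} = \frac{1}{\frac{1}{33} \left(-53\right)} = \frac{1}{- \frac{53}{33}} = - \frac{33}{53}$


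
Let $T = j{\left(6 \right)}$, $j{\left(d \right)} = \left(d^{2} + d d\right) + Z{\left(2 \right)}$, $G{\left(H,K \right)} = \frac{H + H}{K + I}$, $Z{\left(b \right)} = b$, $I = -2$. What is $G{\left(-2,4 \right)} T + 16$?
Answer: $-132$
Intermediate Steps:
$G{\left(H,K \right)} = \frac{2 H}{-2 + K}$ ($G{\left(H,K \right)} = \frac{H + H}{K - 2} = \frac{2 H}{-2 + K}$)
$j{\left(d \right)} = 2 + 2 d^{2}$ ($j{\left(d \right)} = \left(d^{2} + d d\right) + 2 = \left(d^{2} + d^{2}\right) + 2 = 2 d^{2} + 2 = 2 + 2 d^{2}$)
$T = 74$ ($T = 2 + 2 \cdot 6^{2} = 2 + 2 \cdot 36 = 2 + 72 = 74$)
$G{\left(-2,4 \right)} T + 16 = 2 \left(-2\right) \frac{1}{-2 + 4} \cdot 74 + 16 = 2 \left(-2\right) \frac{1}{2} \cdot 74 + 16 = \left(-2\right) 74 + 16 = -148 + 16 = -132$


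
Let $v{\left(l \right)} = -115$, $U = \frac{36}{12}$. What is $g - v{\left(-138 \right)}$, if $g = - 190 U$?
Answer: $-455$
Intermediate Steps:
$U = 3$ ($U = 36 \cdot \frac{1}{12} = 3$)
$g = -570$ ($g = \left(-190\right) 3 = -570$)
$g - v{\left(-138 \right)} = -570 - -115 = -570 + 115 = -455$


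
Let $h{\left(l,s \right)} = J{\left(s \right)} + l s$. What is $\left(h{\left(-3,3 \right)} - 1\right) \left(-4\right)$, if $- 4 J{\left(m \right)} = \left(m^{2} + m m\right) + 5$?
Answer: $63$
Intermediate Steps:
$J{\left(m \right)} = - \frac{5}{4} - \frac{m^{2}}{2}$ ($J{\left(m \right)} = - \frac{\left(m^{2} + m m\right) + 5}{4} = - \frac{\left(m^{2} + m^{2}\right) + 5}{4} = - \frac{2 m^{2} + 5}{4} = - \frac{5 + 2 m^{2}}{4} = - \frac{5}{4} - \frac{m^{2}}{2}$)
$h{\left(l,s \right)} = - \frac{5}{4} - \frac{s^{2}}{2} + l s$ ($h{\left(l,s \right)} = \left(- \frac{5}{4} - \frac{s^{2}}{2}\right) + l s = - \frac{5}{4} - \frac{s^{2}}{2} + l s$)
$\left(h{\left(-3,3 \right)} - 1\right) \left(-4\right) = \left(\left(- \frac{5}{4} - \frac{3^{2}}{2} - 9\right) - 1\right) \left(-4\right) = \left(\left(- \frac{5}{4} - \frac{9}{2} - 9\right) - 1\right) \left(-4\right) = \left(- \frac{59}{4} - 1\right) \left(-4\right) = \left(- \frac{63}{4}\right) \left(-4\right) = 63$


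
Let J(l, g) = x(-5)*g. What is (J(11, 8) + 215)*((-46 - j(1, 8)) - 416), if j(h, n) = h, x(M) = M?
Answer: -81025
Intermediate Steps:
J(l, g) = -5*g
(J(11, 8) + 215)*((-46 - j(1, 8)) - 416) = (-5*8 + 215)*((-46 - 1*1) - 416) = (-40 + 215)*((-46 - 1) - 416) = 175*(-47 - 416) = 175*(-463) = -81025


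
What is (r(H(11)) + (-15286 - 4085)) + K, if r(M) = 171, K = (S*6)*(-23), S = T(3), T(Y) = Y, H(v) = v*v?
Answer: -19614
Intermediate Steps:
H(v) = v²
S = 3
K = -414 (K = (3*6)*(-23) = 18*(-23) = -414)
(r(H(11)) + (-15286 - 4085)) + K = (171 + (-15286 - 4085)) - 414 = (171 - 19371) - 414 = -19200 - 414 = -19614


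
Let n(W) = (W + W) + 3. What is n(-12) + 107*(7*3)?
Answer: 2226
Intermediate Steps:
n(W) = 3 + 2*W (n(W) = 2*W + 3 = 3 + 2*W)
n(-12) + 107*(7*3) = (3 + 2*(-12)) + 107*(7*3) = (3 - 24) + 107*21 = -21 + 2247 = 2226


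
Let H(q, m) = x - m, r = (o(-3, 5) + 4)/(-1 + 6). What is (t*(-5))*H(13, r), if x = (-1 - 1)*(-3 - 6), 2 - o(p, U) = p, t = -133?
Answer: 10773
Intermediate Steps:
o(p, U) = 2 - p
r = 9/5 (r = ((2 - 1*(-3)) + 4)/(-1 + 6) = ((2 + 3) + 4)/5 = (5 + 4)*(⅕) = 9*(⅕) = 9/5 ≈ 1.8000)
x = 18 (x = -2*(-9) = 18)
H(q, m) = 18 - m
(t*(-5))*H(13, r) = (-133*(-5))*(18 - 1*9/5) = 665*(18 - 9/5) = 665*(81/5) = 10773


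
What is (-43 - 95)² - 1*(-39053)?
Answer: 58097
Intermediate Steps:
(-43 - 95)² - 1*(-39053) = (-138)² + 39053 = 19044 + 39053 = 58097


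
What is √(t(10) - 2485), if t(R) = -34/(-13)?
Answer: I*√419523/13 ≈ 49.824*I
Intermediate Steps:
t(R) = 34/13 (t(R) = -34*(-1/13) = 34/13)
√(t(10) - 2485) = √(34/13 - 2485) = √(-32271/13) = I*√419523/13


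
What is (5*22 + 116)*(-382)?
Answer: -86332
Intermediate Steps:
(5*22 + 116)*(-382) = (110 + 116)*(-382) = 226*(-382) = -86332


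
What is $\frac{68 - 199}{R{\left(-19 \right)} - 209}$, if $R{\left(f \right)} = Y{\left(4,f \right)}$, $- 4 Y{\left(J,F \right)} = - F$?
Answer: $\frac{524}{855} \approx 0.61287$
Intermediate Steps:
$Y{\left(J,F \right)} = \frac{F}{4}$ ($Y{\left(J,F \right)} = - \frac{\left(-1\right) F}{4} = \frac{F}{4}$)
$R{\left(f \right)} = \frac{f}{4}$
$\frac{68 - 199}{R{\left(-19 \right)} - 209} = \frac{68 - 199}{\frac{1}{4} \left(-19\right) - 209} = - \frac{131}{- \frac{19}{4} - 209} = - \frac{131}{- \frac{855}{4}} = \left(-131\right) \left(- \frac{4}{855}\right) = \frac{524}{855}$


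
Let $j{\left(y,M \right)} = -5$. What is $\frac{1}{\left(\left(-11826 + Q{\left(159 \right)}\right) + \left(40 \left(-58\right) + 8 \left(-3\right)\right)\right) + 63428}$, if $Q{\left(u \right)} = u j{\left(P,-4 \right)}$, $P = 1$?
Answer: $\frac{1}{48463} \approx 2.0634 \cdot 10^{-5}$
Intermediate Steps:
$Q{\left(u \right)} = - 5 u$ ($Q{\left(u \right)} = u \left(-5\right) = - 5 u$)
$\frac{1}{\left(\left(-11826 + Q{\left(159 \right)}\right) + \left(40 \left(-58\right) + 8 \left(-3\right)\right)\right) + 63428} = \frac{1}{\left(\left(-11826 - 795\right) + \left(40 \left(-58\right) + 8 \left(-3\right)\right)\right) + 63428} = \frac{1}{\left(\left(-11826 - 795\right) - 2344\right) + 63428} = \frac{1}{\left(-12621 - 2344\right) + 63428} = \frac{1}{-14965 + 63428} = \frac{1}{48463}$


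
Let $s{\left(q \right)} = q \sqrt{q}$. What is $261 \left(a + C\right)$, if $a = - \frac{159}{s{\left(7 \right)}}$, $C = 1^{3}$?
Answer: $261 - \frac{41499 \sqrt{7}}{49} \approx -1979.7$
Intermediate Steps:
$C = 1$
$s{\left(q \right)} = q^{\frac{3}{2}}$
$a = - \frac{159 \sqrt{7}}{49}$ ($a = - \frac{159}{7^{\frac{3}{2}}} = - \frac{159}{7 \sqrt{7}} = - 159 \frac{\sqrt{7}}{49} = - \frac{159 \sqrt{7}}{49} \approx -8.5852$)
$261 \left(a + C\right) = 261 \left(- \frac{159 \sqrt{7}}{49} + 1\right) = 261 \left(1 - \frac{159 \sqrt{7}}{49}\right) = 261 - \frac{41499 \sqrt{7}}{49}$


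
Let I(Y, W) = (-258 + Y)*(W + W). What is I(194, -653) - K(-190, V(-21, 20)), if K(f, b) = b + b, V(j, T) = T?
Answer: 83544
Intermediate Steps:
K(f, b) = 2*b
I(Y, W) = 2*W*(-258 + Y) (I(Y, W) = (-258 + Y)*(2*W) = 2*W*(-258 + Y))
I(194, -653) - K(-190, V(-21, 20)) = 2*(-653)*(-258 + 194) - 2*20 = 2*(-653)*(-64) - 1*40 = 83584 - 40 = 83544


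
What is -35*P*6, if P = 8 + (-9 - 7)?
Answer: 1680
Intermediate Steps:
P = -8 (P = 8 - 16 = -8)
-35*P*6 = -35*(-8)*6 = 280*6 = 1680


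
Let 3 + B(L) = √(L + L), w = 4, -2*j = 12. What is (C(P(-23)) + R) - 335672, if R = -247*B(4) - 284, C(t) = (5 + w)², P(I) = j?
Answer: -335134 - 494*√2 ≈ -3.3583e+5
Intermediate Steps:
j = -6 (j = -½*12 = -6)
B(L) = -3 + √2*√L (B(L) = -3 + √(L + L) = -3 + √(2*L) = -3 + √2*√L)
P(I) = -6
C(t) = 81 (C(t) = (5 + 4)² = 9² = 81)
R = 457 - 494*√2 (R = -247*(-3 + √2*√4) - 284 = -247*(-3 + √2*2) - 284 = -247*(-3 + 2*√2) - 284 = (741 - 494*√2) - 284 = 457 - 494*√2 ≈ -241.62)
(C(P(-23)) + R) - 335672 = (81 + (457 - 494*√2)) - 335672 = (538 - 494*√2) - 335672 = -335134 - 494*√2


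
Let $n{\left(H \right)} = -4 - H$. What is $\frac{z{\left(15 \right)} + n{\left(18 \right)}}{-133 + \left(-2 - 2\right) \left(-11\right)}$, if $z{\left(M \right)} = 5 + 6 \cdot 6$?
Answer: $- \frac{19}{89} \approx -0.21348$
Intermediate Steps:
$z{\left(M \right)} = 41$ ($z{\left(M \right)} = 5 + 36 = 41$)
$\frac{z{\left(15 \right)} + n{\left(18 \right)}}{-133 + \left(-2 - 2\right) \left(-11\right)} = \frac{41 - 22}{-133 + \left(-2 - 2\right) \left(-11\right)} = \frac{41 - 22}{-133 - -44} = \frac{41 - 22}{-133 + 44} = \frac{19}{-89} = 19 \left(- \frac{1}{89}\right) = - \frac{19}{89}$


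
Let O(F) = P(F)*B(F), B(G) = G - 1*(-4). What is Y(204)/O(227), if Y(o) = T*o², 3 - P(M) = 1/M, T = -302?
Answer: -6992508/385 ≈ -18162.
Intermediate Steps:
P(M) = 3 - 1/M
B(G) = 4 + G (B(G) = G + 4 = 4 + G)
O(F) = (3 - 1/F)*(4 + F)
Y(o) = -302*o²
Y(204)/O(227) = (-302*204²)/(11 - 4/227 + 3*227) = (-302*41616)/(11 - 4*1/227 + 681) = -12568032/(11 - 4/227 + 681) = -12568032/157080/227 = -12568032*227/157080 = -6992508/385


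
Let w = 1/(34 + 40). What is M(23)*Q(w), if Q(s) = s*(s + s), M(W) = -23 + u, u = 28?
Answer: 5/2738 ≈ 0.0018262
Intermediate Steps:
M(W) = 5 (M(W) = -23 + 28 = 5)
w = 1/74 ≈ 0.013514
Q(s) = 2*s**2 (Q(s) = s*(2*s) = 2*s**2)
M(23)*Q(w) = 5*(2*(1/74)**2) = 5*(2*(1/5476)) = 5*(1/2738) = 5/2738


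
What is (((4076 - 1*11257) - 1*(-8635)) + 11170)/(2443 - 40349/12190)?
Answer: 153886560/29739821 ≈ 5.1744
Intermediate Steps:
(((4076 - 1*11257) - 1*(-8635)) + 11170)/(2443 - 40349/12190) = (((4076 - 11257) + 8635) + 11170)/(2443 - 40349*1/12190) = ((-7181 + 8635) + 11170)/(2443 - 40349/12190) = (1454 + 11170)/(29739821/12190) = 12624*(12190/29739821) = 153886560/29739821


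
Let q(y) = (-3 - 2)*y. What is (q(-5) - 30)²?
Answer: 25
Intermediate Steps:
q(y) = -5*y
(q(-5) - 30)² = (-5*(-5) - 30)² = (25 - 30)² = (-5)² = 25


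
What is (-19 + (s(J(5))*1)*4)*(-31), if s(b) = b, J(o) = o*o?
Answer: -2511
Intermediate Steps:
J(o) = o²
(-19 + (s(J(5))*1)*4)*(-31) = (-19 + (5²*1)*4)*(-31) = (-19 + (25*1)*4)*(-31) = (-19 + 25*4)*(-31) = (-19 + 100)*(-31) = 81*(-31) = -2511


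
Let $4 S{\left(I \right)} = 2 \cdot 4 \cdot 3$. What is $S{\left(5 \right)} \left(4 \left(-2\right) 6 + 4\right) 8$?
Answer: $-2112$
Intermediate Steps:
$S{\left(I \right)} = 6$ ($S{\left(I \right)} = \frac{2 \cdot 4 \cdot 3}{4} = \frac{8 \cdot 3}{4} = \frac{1}{4} \cdot 24 = 6$)
$S{\left(5 \right)} \left(4 \left(-2\right) 6 + 4\right) 8 = 6 \left(4 \left(-2\right) 6 + 4\right) 8 = 6 \left(\left(-8\right) 6 + 4\right) 8 = 6 \left(-48 + 4\right) 8 = 6 \left(-44\right) 8 = \left(-264\right) 8 = -2112$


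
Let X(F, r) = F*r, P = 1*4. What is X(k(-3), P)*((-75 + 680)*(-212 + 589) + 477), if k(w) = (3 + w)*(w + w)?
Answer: 0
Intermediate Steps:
k(w) = 2*w*(3 + w) (k(w) = (3 + w)*(2*w) = 2*w*(3 + w))
P = 4
X(k(-3), P)*((-75 + 680)*(-212 + 589) + 477) = ((2*(-3)*(3 - 3))*4)*((-75 + 680)*(-212 + 589) + 477) = ((2*(-3)*0)*4)*(605*377 + 477) = (0*4)*(228085 + 477) = 0*228562 = 0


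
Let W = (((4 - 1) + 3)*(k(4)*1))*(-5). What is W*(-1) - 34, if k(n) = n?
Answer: 86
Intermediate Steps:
W = -120 (W = (((4 - 1) + 3)*(4*1))*(-5) = ((3 + 3)*4)*(-5) = (6*4)*(-5) = 24*(-5) = -120)
W*(-1) - 34 = -120*(-1) - 34 = 120 - 34 = 86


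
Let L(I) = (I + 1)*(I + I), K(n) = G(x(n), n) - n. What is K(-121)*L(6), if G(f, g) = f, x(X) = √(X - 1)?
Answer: 10164 + 84*I*√122 ≈ 10164.0 + 927.81*I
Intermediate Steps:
x(X) = √(-1 + X)
K(n) = √(-1 + n) - n
L(I) = 2*I*(1 + I) (L(I) = (1 + I)*(2*I) = 2*I*(1 + I))
K(-121)*L(6) = (√(-1 - 121) - 1*(-121))*(2*6*(1 + 6)) = (√(-122) + 121)*(2*6*7) = (I*√122 + 121)*84 = (121 + I*√122)*84 = 10164 + 84*I*√122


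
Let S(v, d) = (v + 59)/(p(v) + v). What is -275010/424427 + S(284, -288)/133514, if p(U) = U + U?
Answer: -31283322160819/48280238399256 ≈ -0.64795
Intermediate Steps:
p(U) = 2*U
S(v, d) = (59 + v)/(3*v) (S(v, d) = (v + 59)/(2*v + v) = (59 + v)/((3*v)) = (59 + v)*(1/(3*v)) = (59 + v)/(3*v))
-275010/424427 + S(284, -288)/133514 = -275010/424427 + ((1/3)*(59 + 284)/284)/133514 = -275010*1/424427 + ((1/3)*(1/284)*343)*(1/133514) = -275010/424427 + (343/852)*(1/133514) = -275010/424427 + 343/113753928 = -31283322160819/48280238399256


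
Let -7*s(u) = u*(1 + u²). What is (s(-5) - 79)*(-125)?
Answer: 52875/7 ≈ 7553.6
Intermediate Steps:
s(u) = -u*(1 + u²)/7
(s(-5) - 79)*(-125) = (-⅐*(-5)*(1 + (-5)²) - 79)*(-125) = (-⅐*(-5)*(1 + 25) - 79)*(-125) = (-⅐*(-5)*26 - 79)*(-125) = (130/7 - 79)*(-125) = -423/7*(-125) = 52875/7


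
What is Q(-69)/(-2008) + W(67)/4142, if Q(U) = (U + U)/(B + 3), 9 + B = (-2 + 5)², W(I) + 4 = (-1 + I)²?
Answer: 2232337/2079284 ≈ 1.0736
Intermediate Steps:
W(I) = -4 + (-1 + I)²
B = 0 (B = -9 + (-2 + 5)² = -9 + 3² = -9 + 9 = 0)
Q(U) = 2*U/3 (Q(U) = (U + U)/(0 + 3) = (2*U)/3 = (2*U)*(⅓) = 2*U/3)
Q(-69)/(-2008) + W(67)/4142 = ((⅔)*(-69))/(-2008) + (-4 + (-1 + 67)²)/4142 = -46*(-1/2008) + (-4 + 66²)*(1/4142) = 23/1004 + (-4 + 4356)*(1/4142) = 23/1004 + 4352*(1/4142) = 23/1004 + 2176/2071 = 2232337/2079284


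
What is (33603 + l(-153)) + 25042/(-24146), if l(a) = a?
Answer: 403829329/12073 ≈ 33449.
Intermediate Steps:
(33603 + l(-153)) + 25042/(-24146) = (33603 - 153) + 25042/(-24146) = 33450 + 25042*(-1/24146) = 33450 - 12521/12073 = 403829329/12073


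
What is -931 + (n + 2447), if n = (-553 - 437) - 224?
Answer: 302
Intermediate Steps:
n = -1214 (n = -990 - 224 = -1214)
-931 + (n + 2447) = -931 + (-1214 + 2447) = -931 + 1233 = 302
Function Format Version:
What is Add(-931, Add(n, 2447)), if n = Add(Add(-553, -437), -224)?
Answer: 302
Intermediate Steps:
n = -1214 (n = Add(-990, -224) = -1214)
Add(-931, Add(n, 2447)) = Add(-931, Add(-1214, 2447)) = Add(-931, 1233) = 302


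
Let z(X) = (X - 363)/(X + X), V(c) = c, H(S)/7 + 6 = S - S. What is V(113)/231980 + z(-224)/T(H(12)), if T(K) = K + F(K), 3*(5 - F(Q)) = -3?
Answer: -4798207/133620480 ≈ -0.035909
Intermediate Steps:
F(Q) = 6 (F(Q) = 5 - ⅓*(-3) = 5 + 1 = 6)
H(S) = -42 (H(S) = -42 + 7*(S - S) = -42 + 7*0 = -42 + 0 = -42)
T(K) = 6 + K (T(K) = K + 6 = 6 + K)
z(X) = (-363 + X)/(2*X) (z(X) = (-363 + X)/((2*X)) = (-363 + X)*(1/(2*X)) = (-363 + X)/(2*X))
V(113)/231980 + z(-224)/T(H(12)) = 113/231980 + ((½)*(-363 - 224)/(-224))/(6 - 42) = 113*(1/231980) + ((½)*(-1/224)*(-587))/(-36) = 113/231980 + (587/448)*(-1/36) = 113/231980 - 587/16128 = -4798207/133620480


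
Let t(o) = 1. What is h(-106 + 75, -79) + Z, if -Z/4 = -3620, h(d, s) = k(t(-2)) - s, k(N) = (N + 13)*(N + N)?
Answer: 14587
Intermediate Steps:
k(N) = 2*N*(13 + N) (k(N) = (13 + N)*(2*N) = 2*N*(13 + N))
h(d, s) = 28 - s (h(d, s) = 2*1*(13 + 1) - s = 2*1*14 - s = 28 - s)
Z = 14480 (Z = -4*(-3620) = 14480)
h(-106 + 75, -79) + Z = (28 - 1*(-79)) + 14480 = (28 + 79) + 14480 = 107 + 14480 = 14587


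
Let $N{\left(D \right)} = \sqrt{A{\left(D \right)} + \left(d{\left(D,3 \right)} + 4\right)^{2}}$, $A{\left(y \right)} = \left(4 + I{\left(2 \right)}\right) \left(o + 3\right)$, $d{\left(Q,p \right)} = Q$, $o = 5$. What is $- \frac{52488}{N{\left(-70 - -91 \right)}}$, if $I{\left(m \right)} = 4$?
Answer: $- \frac{52488 \sqrt{689}}{689} \approx -1999.6$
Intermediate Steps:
$A{\left(y \right)} = 64$ ($A{\left(y \right)} = \left(4 + 4\right) \left(5 + 3\right) = 8 \cdot 8 = 64$)
$N{\left(D \right)} = \sqrt{64 + \left(4 + D\right)^{2}}$ ($N{\left(D \right)} = \sqrt{64 + \left(D + 4\right)^{2}} = \sqrt{64 + \left(4 + D\right)^{2}}$)
$- \frac{52488}{N{\left(-70 - -91 \right)}} = - \frac{52488}{\sqrt{64 + \left(4 - -21\right)^{2}}} = - \frac{52488}{\sqrt{64 + \left(4 + \left(-70 + 91\right)\right)^{2}}} = - \frac{52488}{\sqrt{64 + \left(4 + 21\right)^{2}}} = - \frac{52488}{\sqrt{64 + 25^{2}}} = - \frac{52488}{\sqrt{64 + 625}} = - \frac{52488}{\sqrt{689}} = - 52488 \frac{\sqrt{689}}{689} = - \frac{52488 \sqrt{689}}{689}$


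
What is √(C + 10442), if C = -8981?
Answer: √1461 ≈ 38.223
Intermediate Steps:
√(C + 10442) = √(-8981 + 10442) = √1461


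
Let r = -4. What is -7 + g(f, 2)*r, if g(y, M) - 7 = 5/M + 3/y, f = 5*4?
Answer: -228/5 ≈ -45.600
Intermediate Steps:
f = 20
g(y, M) = 7 + 3/y + 5/M (g(y, M) = 7 + (5/M + 3/y) = 7 + (3/y + 5/M) = 7 + 3/y + 5/M)
-7 + g(f, 2)*r = -7 + (7 + 3/20 + 5/2)*(-4) = -7 + (193/20)*(-4) = -7 - 193/5 = -228/5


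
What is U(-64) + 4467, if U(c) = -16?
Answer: 4451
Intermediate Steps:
U(-64) + 4467 = -16 + 4467 = 4451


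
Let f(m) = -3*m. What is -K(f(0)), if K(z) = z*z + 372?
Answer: -372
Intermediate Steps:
K(z) = 372 + z² (K(z) = z² + 372 = 372 + z²)
-K(f(0)) = -(372 + (-3*0)²) = -(372 + 0²) = -(372 + 0) = -1*372 = -372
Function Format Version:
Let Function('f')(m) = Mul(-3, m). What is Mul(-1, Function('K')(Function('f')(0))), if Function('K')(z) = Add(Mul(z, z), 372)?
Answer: -372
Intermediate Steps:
Function('K')(z) = Add(372, Pow(z, 2)) (Function('K')(z) = Add(Pow(z, 2), 372) = Add(372, Pow(z, 2)))
Mul(-1, Function('K')(Function('f')(0))) = Mul(-1, Add(372, Pow(Mul(-3, 0), 2))) = Mul(-1, Add(372, Pow(0, 2))) = Mul(-1, Add(372, 0)) = Mul(-1, 372) = -372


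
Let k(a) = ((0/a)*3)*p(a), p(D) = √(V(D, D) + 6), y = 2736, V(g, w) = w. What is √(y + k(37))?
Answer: 12*√19 ≈ 52.307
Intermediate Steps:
p(D) = √(6 + D) (p(D) = √(D + 6) = √(6 + D))
k(a) = 0 (k(a) = ((0/a)*3)*√(6 + a) = (0*3)*√(6 + a) = 0*√(6 + a) = 0)
√(y + k(37)) = √(2736 + 0) = √2736 = 12*√19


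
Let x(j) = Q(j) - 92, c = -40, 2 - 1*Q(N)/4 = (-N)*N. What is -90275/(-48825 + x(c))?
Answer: 90275/42509 ≈ 2.1237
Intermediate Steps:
Q(N) = 8 + 4*N² (Q(N) = 8 - 4*(-N)*N = 8 - (-4)*N² = 8 + 4*N²)
x(j) = -84 + 4*j² (x(j) = (8 + 4*j²) - 92 = -84 + 4*j²)
-90275/(-48825 + x(c)) = -90275/(-48825 + (-84 + 4*(-40)²)) = -90275/(-48825 + (-84 + 4*1600)) = -90275/(-48825 + (-84 + 6400)) = -90275/(-48825 + 6316) = -90275/(-42509) = -90275*(-1/42509) = 90275/42509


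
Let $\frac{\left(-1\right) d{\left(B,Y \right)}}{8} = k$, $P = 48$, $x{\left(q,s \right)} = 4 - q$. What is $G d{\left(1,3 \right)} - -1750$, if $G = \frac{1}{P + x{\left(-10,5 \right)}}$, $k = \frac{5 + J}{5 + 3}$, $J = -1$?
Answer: $\frac{54248}{31} \approx 1749.9$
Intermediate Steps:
$k = \frac{1}{2}$ ($k = \frac{5 - 1}{5 + 3} = \frac{4}{8} = 4 \cdot \frac{1}{8} = \frac{1}{2} \approx 0.5$)
$G = \frac{1}{62}$ ($G = \frac{1}{48 + \left(4 - -10\right)} = \frac{1}{48 + \left(4 + 10\right)} = \frac{1}{48 + 14} = \frac{1}{62} \approx 0.016129$)
$d{\left(B,Y \right)} = -4$ ($d{\left(B,Y \right)} = \left(-8\right) \frac{1}{2} = -4$)
$G d{\left(1,3 \right)} - -1750 = \frac{1}{62} \left(-4\right) - -1750 = - \frac{2}{31} + 1750 = \frac{54248}{31}$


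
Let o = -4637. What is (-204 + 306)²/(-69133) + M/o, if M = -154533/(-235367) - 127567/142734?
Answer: -1620178319181767233/10769499185815787538 ≈ -0.15044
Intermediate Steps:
M = -7967948867/33594873378 (M = -154533*(-1/235367) - 127567*1/142734 = 154533/235367 - 127567/142734 = -7967948867/33594873378 ≈ -0.23718)
(-204 + 306)²/(-69133) + M/o = (-204 + 306)²/(-69133) - 7967948867/33594873378/(-4637) = 102²*(-1/69133) - 7967948867/33594873378*(-1/4637) = 10404*(-1/69133) + 7967948867/155779427853786 = -10404/69133 + 7967948867/155779427853786 = -1620178319181767233/10769499185815787538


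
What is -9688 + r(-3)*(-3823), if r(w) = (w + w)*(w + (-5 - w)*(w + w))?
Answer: 196754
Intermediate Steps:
r(w) = 2*w*(w + 2*w*(-5 - w)) (r(w) = (2*w)*(w + (-5 - w)*(2*w)) = (2*w)*(w + 2*w*(-5 - w)) = 2*w*(w + 2*w*(-5 - w)))
-9688 + r(-3)*(-3823) = -9688 + ((-3)²*(-18 - 4*(-3)))*(-3823) = -9688 + (9*(-18 + 12))*(-3823) = -9688 + (9*(-6))*(-3823) = -9688 - 54*(-3823) = -9688 + 206442 = 196754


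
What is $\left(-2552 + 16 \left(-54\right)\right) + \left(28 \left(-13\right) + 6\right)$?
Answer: $-3774$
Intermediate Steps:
$\left(-2552 + 16 \left(-54\right)\right) + \left(28 \left(-13\right) + 6\right) = \left(-2552 - 864\right) + \left(-364 + 6\right) = -3416 - 358 = -3774$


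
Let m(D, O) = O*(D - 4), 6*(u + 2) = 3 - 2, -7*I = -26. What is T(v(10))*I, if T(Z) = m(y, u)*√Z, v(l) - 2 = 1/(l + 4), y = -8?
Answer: 286*√406/49 ≈ 117.61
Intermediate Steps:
I = 26/7 (I = -⅐*(-26) = 26/7 ≈ 3.7143)
u = -11/6 (u = -2 + (3 - 2)/6 = -2 + (⅙)*1 = -2 + ⅙ = -11/6 ≈ -1.8333)
v(l) = 2 + 1/(4 + l) (v(l) = 2 + 1/(l + 4) = 2 + 1/(4 + l))
m(D, O) = O*(-4 + D)
T(Z) = 22*√Z (T(Z) = (-11*(-4 - 8)/6)*√Z = (-11/6*(-12))*√Z = 22*√Z)
T(v(10))*I = (22*√((9 + 2*10)/(4 + 10)))*(26/7) = (22*√((9 + 20)/14))*(26/7) = (22*√((1/14)*29))*(26/7) = (22*√(29/14))*(26/7) = (22*(√406/14))*(26/7) = (11*√406/7)*(26/7) = 286*√406/49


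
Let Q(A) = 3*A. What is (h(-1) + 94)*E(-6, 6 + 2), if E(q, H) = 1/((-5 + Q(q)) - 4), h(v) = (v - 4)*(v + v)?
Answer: -104/27 ≈ -3.8519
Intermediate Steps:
h(v) = 2*v*(-4 + v) (h(v) = (-4 + v)*(2*v) = 2*v*(-4 + v))
E(q, H) = 1/(-9 + 3*q) (E(q, H) = 1/((-5 + 3*q) - 4) = 1/(-9 + 3*q))
(h(-1) + 94)*E(-6, 6 + 2) = (2*(-1)*(-4 - 1) + 94)*(1/(3*(-3 - 6))) = (2*(-1)*(-5) + 94)*((⅓)/(-9)) = (10 + 94)*((⅓)*(-⅑)) = 104*(-1/27) = -104/27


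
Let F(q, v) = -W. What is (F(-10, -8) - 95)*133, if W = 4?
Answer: -13167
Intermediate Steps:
F(q, v) = -4 (F(q, v) = -1*4 = -4)
(F(-10, -8) - 95)*133 = (-4 - 95)*133 = -99*133 = -13167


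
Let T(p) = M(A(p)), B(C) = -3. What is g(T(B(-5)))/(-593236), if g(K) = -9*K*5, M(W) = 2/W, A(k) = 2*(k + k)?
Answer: -15/1186472 ≈ -1.2643e-5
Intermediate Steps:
A(k) = 4*k (A(k) = 2*(2*k) = 4*k)
T(p) = 1/(2*p) (T(p) = 2/((4*p)) = 2*(1/(4*p)) = 1/(2*p))
g(K) = -45*K
g(T(B(-5)))/(-593236) = -45/(2*(-3))/(-593236) = -45*(-1)/(2*3)*(-1/593236) = -45*(-⅙)*(-1/593236) = (15/2)*(-1/593236) = -15/1186472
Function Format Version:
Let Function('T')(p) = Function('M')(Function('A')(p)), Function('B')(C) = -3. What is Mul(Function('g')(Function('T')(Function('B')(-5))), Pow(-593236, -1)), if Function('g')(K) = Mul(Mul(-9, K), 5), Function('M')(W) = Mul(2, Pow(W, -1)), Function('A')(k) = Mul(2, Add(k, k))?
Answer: Rational(-15, 1186472) ≈ -1.2643e-5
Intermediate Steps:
Function('A')(k) = Mul(4, k) (Function('A')(k) = Mul(2, Mul(2, k)) = Mul(4, k))
Function('T')(p) = Mul(Rational(1, 2), Pow(p, -1)) (Function('T')(p) = Mul(2, Pow(Mul(4, p), -1)) = Mul(2, Mul(Rational(1, 4), Pow(p, -1))) = Mul(Rational(1, 2), Pow(p, -1)))
Function('g')(K) = Mul(-45, K)
Mul(Function('g')(Function('T')(Function('B')(-5))), Pow(-593236, -1)) = Mul(Mul(-45, Mul(Rational(1, 2), Pow(-3, -1))), Pow(-593236, -1)) = Mul(Mul(-45, Mul(Rational(1, 2), Rational(-1, 3))), Rational(-1, 593236)) = Mul(Mul(-45, Rational(-1, 6)), Rational(-1, 593236)) = Mul(Rational(15, 2), Rational(-1, 593236)) = Rational(-15, 1186472)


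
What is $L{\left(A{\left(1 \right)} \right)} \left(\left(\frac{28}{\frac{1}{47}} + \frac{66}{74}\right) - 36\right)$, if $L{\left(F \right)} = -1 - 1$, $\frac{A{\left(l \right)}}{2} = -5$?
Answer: $- \frac{94786}{37} \approx -2561.8$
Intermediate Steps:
$A{\left(l \right)} = -10$ ($A{\left(l \right)} = 2 \left(-5\right) = -10$)
$L{\left(F \right)} = -2$
$L{\left(A{\left(1 \right)} \right)} \left(\left(\frac{28}{\frac{1}{47}} + \frac{66}{74}\right) - 36\right) = - 2 \left(\left(\frac{28}{\frac{1}{47}} + \frac{66}{74}\right) - 36\right) = - 2 \left(\left(28 \frac{1}{\frac{1}{47}} + 66 \cdot \frac{1}{74}\right) - 36\right) = - 2 \left(\left(28 \cdot 47 + \frac{33}{37}\right) - 36\right) = - 2 \left(\left(1316 + \frac{33}{37}\right) - 36\right) = - 2 \left(\frac{48725}{37} - 36\right) = \left(-2\right) \frac{47393}{37} = - \frac{94786}{37}$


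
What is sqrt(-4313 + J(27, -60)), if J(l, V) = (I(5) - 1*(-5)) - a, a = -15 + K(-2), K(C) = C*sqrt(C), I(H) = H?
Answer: sqrt(-4288 + 2*I*sqrt(2)) ≈ 0.0216 + 65.483*I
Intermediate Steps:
K(C) = C**(3/2)
a = -15 - 2*I*sqrt(2) (a = -15 + (-2)**(3/2) = -15 - 2*I*sqrt(2) ≈ -15.0 - 2.8284*I)
J(l, V) = 25 + 2*I*sqrt(2) (J(l, V) = (5 - 1*(-5)) - (-15 - 2*I*sqrt(2)) = (5 + 5) + (15 + 2*I*sqrt(2)) = 10 + (15 + 2*I*sqrt(2)) = 25 + 2*I*sqrt(2))
sqrt(-4313 + J(27, -60)) = sqrt(-4313 + (25 + 2*I*sqrt(2))) = sqrt(-4288 + 2*I*sqrt(2))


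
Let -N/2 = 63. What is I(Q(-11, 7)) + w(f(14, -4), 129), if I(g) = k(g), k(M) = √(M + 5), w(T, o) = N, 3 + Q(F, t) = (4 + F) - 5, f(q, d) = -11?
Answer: -126 + I*√10 ≈ -126.0 + 3.1623*I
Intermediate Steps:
Q(F, t) = -4 + F (Q(F, t) = -3 + ((4 + F) - 5) = -3 + (-1 + F) = -4 + F)
N = -126 (N = -2*63 = -126)
w(T, o) = -126
k(M) = √(5 + M)
I(g) = √(5 + g)
I(Q(-11, 7)) + w(f(14, -4), 129) = √(5 + (-4 - 11)) - 126 = √(5 - 15) - 126 = √(-10) - 126 = I*√10 - 126 = -126 + I*√10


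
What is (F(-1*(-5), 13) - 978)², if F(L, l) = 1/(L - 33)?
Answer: 749938225/784 ≈ 9.5655e+5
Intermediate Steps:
F(L, l) = 1/(-33 + L)
(F(-1*(-5), 13) - 978)² = (1/(-33 - 1*(-5)) - 978)² = (1/(-33 + 5) - 978)² = (1/(-28) - 978)² = (-1/28 - 978)² = (-27385/28)² = 749938225/784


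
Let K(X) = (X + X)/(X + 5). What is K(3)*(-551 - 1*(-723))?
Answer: 129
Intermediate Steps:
K(X) = 2*X/(5 + X) (K(X) = (2*X)/(5 + X) = 2*X/(5 + X))
K(3)*(-551 - 1*(-723)) = (2*3/(5 + 3))*(-551 - 1*(-723)) = (2*3/8)*(-551 + 723) = (2*3*(⅛))*172 = (¾)*172 = 129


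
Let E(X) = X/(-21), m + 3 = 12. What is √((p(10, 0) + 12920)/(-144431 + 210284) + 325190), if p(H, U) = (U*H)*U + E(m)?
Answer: √853099395334557/51219 ≈ 570.25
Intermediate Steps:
m = 9 (m = -3 + 12 = 9)
E(X) = -X/21 (E(X) = X*(-1/21) = -X/21)
p(H, U) = -3/7 + H*U² (p(H, U) = (U*H)*U - 1/21*9 = (H*U)*U - 3/7 = H*U² - 3/7 = -3/7 + H*U²)
√((p(10, 0) + 12920)/(-144431 + 210284) + 325190) = √(((-3/7 + 10*0²) + 12920)/(-144431 + 210284) + 325190) = √(((-3/7 + 10*0) + 12920)/65853 + 325190) = √(((-3/7 + 0) + 12920)*(1/65853) + 325190) = √((-3/7 + 12920)*(1/65853) + 325190) = √((90437/7)*(1/65853) + 325190) = √(90437/460971 + 325190) = √(149903249927/460971) = √853099395334557/51219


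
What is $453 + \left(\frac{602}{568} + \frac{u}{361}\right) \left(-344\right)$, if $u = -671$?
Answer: $\frac{18654501}{25631} \approx 727.81$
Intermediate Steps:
$453 + \left(\frac{602}{568} + \frac{u}{361}\right) \left(-344\right) = 453 + \left(\frac{602}{568} - \frac{671}{361}\right) \left(-344\right) = 453 + \left(602 \cdot \frac{1}{568} - \frac{671}{361}\right) \left(-344\right) = 453 + \left(\frac{301}{284} - \frac{671}{361}\right) \left(-344\right) = 453 - - \frac{7043658}{25631} = 453 + \frac{7043658}{25631} = \frac{18654501}{25631}$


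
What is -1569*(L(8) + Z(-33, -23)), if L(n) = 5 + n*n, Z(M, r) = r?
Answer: -72174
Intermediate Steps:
L(n) = 5 + n²
-1569*(L(8) + Z(-33, -23)) = -1569*((5 + 8²) - 23) = -1569*((5 + 64) - 23) = -1569*(69 - 23) = -1569*46 = -72174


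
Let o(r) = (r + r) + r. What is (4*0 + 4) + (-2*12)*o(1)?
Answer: -68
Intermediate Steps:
o(r) = 3*r (o(r) = 2*r + r = 3*r)
(4*0 + 4) + (-2*12)*o(1) = (4*0 + 4) + (-2*12)*(3*1) = (0 + 4) - 24*3 = 4 - 72 = -68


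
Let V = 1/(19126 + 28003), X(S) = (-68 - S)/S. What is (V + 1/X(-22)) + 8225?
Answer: 8916147017/1083967 ≈ 8225.5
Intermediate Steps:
X(S) = (-68 - S)/S
V = 1/47129 ≈ 2.1218e-5
(V + 1/X(-22)) + 8225 = (1/47129 + 1/((-68 - 1*(-22))/(-22))) + 8225 = (1/47129 + 1/(-(-68 + 22)/22)) + 8225 = (1/47129 + 1/(-1/22*(-46))) + 8225 = (1/47129 + 1/(23/11)) + 8225 = (1/47129 + 11/23) + 8225 = 518442/1083967 + 8225 = 8916147017/1083967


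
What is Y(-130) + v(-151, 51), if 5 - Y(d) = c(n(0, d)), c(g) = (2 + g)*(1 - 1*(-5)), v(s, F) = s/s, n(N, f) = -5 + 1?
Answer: 18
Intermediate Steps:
n(N, f) = -4
v(s, F) = 1
c(g) = 12 + 6*g (c(g) = (2 + g)*(1 + 5) = (2 + g)*6 = 12 + 6*g)
Y(d) = 17 (Y(d) = 5 - (12 + 6*(-4)) = 5 - (12 - 24) = 5 - 1*(-12) = 5 + 12 = 17)
Y(-130) + v(-151, 51) = 17 + 1 = 18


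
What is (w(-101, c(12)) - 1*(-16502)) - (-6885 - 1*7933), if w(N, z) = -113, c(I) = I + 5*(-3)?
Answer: 31207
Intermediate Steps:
c(I) = -15 + I (c(I) = I - 15 = -15 + I)
(w(-101, c(12)) - 1*(-16502)) - (-6885 - 1*7933) = (-113 - 1*(-16502)) - (-6885 - 1*7933) = (-113 + 16502) - (-6885 - 7933) = 16389 - 1*(-14818) = 16389 + 14818 = 31207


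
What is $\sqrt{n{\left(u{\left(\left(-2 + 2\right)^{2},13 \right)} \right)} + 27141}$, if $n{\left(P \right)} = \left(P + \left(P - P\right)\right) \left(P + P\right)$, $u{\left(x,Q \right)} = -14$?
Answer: $\sqrt{27533} \approx 165.93$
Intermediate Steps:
$n{\left(P \right)} = 2 P^{2}$ ($n{\left(P \right)} = \left(P + 0\right) 2 P = P 2 P = 2 P^{2}$)
$\sqrt{n{\left(u{\left(\left(-2 + 2\right)^{2},13 \right)} \right)} + 27141} = \sqrt{2 \left(-14\right)^{2} + 27141} = \sqrt{2 \cdot 196 + 27141} = \sqrt{392 + 27141} = \sqrt{27533}$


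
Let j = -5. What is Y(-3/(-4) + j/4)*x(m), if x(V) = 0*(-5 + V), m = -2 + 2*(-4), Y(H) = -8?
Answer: 0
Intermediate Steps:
m = -10 (m = -2 - 8 = -10)
x(V) = 0
Y(-3/(-4) + j/4)*x(m) = -8*0 = 0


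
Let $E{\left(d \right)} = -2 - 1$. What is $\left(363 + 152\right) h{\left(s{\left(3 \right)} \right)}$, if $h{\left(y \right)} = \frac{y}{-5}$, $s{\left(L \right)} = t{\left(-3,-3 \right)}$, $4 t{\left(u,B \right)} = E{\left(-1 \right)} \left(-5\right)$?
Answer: $- \frac{1545}{4} \approx -386.25$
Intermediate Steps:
$E{\left(d \right)} = -3$
$t{\left(u,B \right)} = \frac{15}{4}$ ($t{\left(u,B \right)} = \frac{\left(-3\right) \left(-5\right)}{4} = \frac{1}{4} \cdot 15 = \frac{15}{4}$)
$s{\left(L \right)} = \frac{15}{4}$
$h{\left(y \right)} = - \frac{y}{5}$ ($h{\left(y \right)} = y \left(- \frac{1}{5}\right) = - \frac{y}{5}$)
$\left(363 + 152\right) h{\left(s{\left(3 \right)} \right)} = \left(363 + 152\right) \left(\left(- \frac{1}{5}\right) \frac{15}{4}\right) = 515 \left(- \frac{3}{4}\right) = - \frac{1545}{4}$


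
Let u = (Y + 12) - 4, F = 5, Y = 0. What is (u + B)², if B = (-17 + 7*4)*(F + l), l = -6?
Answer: 9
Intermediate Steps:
B = -11 (B = (-17 + 7*4)*(5 - 6) = (-17 + 28)*(-1) = 11*(-1) = -11)
u = 8 (u = (0 + 12) - 4 = 12 - 4 = 8)
(u + B)² = (8 - 11)² = (-3)² = 9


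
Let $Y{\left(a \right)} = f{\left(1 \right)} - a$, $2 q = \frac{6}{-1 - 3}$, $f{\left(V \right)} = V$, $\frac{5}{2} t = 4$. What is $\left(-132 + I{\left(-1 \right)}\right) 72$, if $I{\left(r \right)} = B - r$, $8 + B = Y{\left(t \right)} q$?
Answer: $- \frac{49878}{5} \approx -9975.6$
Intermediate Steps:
$t = \frac{8}{5}$ ($t = \frac{2}{5} \cdot 4 = \frac{8}{5} \approx 1.6$)
$q = - \frac{3}{4}$ ($q = \frac{6 \frac{1}{-1 - 3}}{2} = \frac{6 \frac{1}{-4}}{2} = \frac{6 \left(- \frac{1}{4}\right)}{2} = \frac{1}{2} \left(- \frac{3}{2}\right) = - \frac{3}{4} \approx -0.75$)
$Y{\left(a \right)} = 1 - a$
$B = - \frac{151}{20}$ ($B = -8 + \left(1 - \frac{8}{5}\right) \left(- \frac{3}{4}\right) = -8 - - \frac{9}{20} = -8 + \frac{9}{20} = - \frac{151}{20} \approx -7.55$)
$I{\left(r \right)} = - \frac{151}{20} - r$
$\left(-132 + I{\left(-1 \right)}\right) 72 = \left(-132 - \frac{131}{20}\right) 72 = \left(- \frac{2771}{20}\right) 72 = - \frac{49878}{5}$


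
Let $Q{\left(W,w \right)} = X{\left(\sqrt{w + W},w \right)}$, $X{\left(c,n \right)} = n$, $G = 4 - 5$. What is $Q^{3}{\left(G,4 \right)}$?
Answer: $64$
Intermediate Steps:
$G = -1$
$Q{\left(W,w \right)} = w$
$Q^{3}{\left(G,4 \right)} = 4^{3} = 64$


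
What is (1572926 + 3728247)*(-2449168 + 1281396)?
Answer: -6190561396556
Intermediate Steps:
(1572926 + 3728247)*(-2449168 + 1281396) = 5301173*(-1167772) = -6190561396556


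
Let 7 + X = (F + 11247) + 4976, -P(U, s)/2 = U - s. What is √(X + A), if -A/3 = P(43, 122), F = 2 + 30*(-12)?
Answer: 2*√3846 ≈ 124.03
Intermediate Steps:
F = -358 (F = 2 - 360 = -358)
P(U, s) = -2*U + 2*s (P(U, s) = -2*(U - s) = -2*U + 2*s)
X = 15858 (X = -7 + ((-358 + 11247) + 4976) = -7 + (10889 + 4976) = -7 + 15865 = 15858)
A = -474 (A = -3*(-2*43 + 2*122) = -3*(-86 + 244) = -3*158 = -474)
√(X + A) = √(15858 - 474) = √15384 = 2*√3846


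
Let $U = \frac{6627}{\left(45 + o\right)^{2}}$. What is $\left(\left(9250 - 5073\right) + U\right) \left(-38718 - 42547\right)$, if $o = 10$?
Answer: $- \frac{205471271156}{605} \approx -3.3962 \cdot 10^{8}$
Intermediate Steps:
$U = \frac{6627}{3025}$ ($U = \frac{6627}{\left(45 + 10\right)^{2}} = \frac{6627}{55^{2}} = \frac{6627}{3025} \approx 2.1907$)
$\left(\left(9250 - 5073\right) + U\right) \left(-38718 - 42547\right) = \left(\left(9250 - 5073\right) + \frac{6627}{3025}\right) \left(-38718 - 42547\right) = \left(4177 + \frac{6627}{3025}\right) \left(-81265\right) = \frac{12642052}{3025} \left(-81265\right) = - \frac{205471271156}{605}$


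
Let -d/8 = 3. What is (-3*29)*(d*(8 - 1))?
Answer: 14616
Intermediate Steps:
d = -24 (d = -8*3 = -24)
(-3*29)*(d*(8 - 1)) = (-3*29)*(-24*(8 - 1)) = -(-2088)*7 = -87*(-168) = 14616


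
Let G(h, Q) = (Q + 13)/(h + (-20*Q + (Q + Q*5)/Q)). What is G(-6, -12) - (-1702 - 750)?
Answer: 588481/240 ≈ 2452.0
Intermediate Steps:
G(h, Q) = (13 + Q)/(6 + h - 20*Q) (G(h, Q) = (13 + Q)/(h + (-10*2*Q + (Q + 5*Q)/Q)) = (13 + Q)/(h + (-10*2*Q + (6*Q)/Q)) = (13 + Q)/(h + (-20*Q + 6)) = (13 + Q)/(h + (6 - 20*Q)) = (13 + Q)/(6 + h - 20*Q))
G(-6, -12) - (-1702 - 750) = (13 - 12)/(6 - 6 - 20*(-12)) - (-1702 - 750) = 1/(6 - 6 + 240) - 1*(-2452) = 1/240 + 2452 = 588481/240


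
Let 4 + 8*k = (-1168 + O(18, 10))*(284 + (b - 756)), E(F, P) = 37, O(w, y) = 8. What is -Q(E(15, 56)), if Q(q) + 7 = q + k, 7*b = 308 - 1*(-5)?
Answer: -867803/14 ≈ -61986.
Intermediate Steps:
b = 313/7 (b = (308 - 1*(-5))/7 = (308 + 5)/7 = (⅐)*313 = 313/7 ≈ 44.714)
k = 867383/14 (k = -½ + ((-1168 + 8)*(284 + (313/7 - 756)))/8 = -½ + (-1160*(284 - 4979/7))/8 = -½ + (-1160*(-2991/7))/8 = -½ + (⅛)*(3469560/7) = -½ + 433695/7 = 867383/14 ≈ 61956.)
Q(q) = 867285/14 + q (Q(q) = -7 + (q + 867383/14) = -7 + (867383/14 + q) = 867285/14 + q)
-Q(E(15, 56)) = -(867285/14 + 37) = -1*867803/14 = -867803/14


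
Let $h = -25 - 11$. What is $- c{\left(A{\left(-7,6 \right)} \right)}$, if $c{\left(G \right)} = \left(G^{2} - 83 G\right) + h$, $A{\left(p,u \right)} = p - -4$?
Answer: $-222$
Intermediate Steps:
$h = -36$ ($h = -25 - 11 = -36$)
$A{\left(p,u \right)} = 4 + p$ ($A{\left(p,u \right)} = p + 4 = 4 + p$)
$c{\left(G \right)} = -36 + G^{2} - 83 G$ ($c{\left(G \right)} = \left(G^{2} - 83 G\right) - 36 = -36 + G^{2} - 83 G$)
$- c{\left(A{\left(-7,6 \right)} \right)} = - (-36 + \left(4 - 7\right)^{2} - 83 \left(4 - 7\right)) = - (-36 + \left(-3\right)^{2} - -249) = - (-36 + 9 + 249) = \left(-1\right) 222 = -222$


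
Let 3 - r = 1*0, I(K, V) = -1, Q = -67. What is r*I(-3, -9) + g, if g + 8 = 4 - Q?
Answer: 60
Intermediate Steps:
g = 63 (g = -8 + (4 - 1*(-67)) = -8 + (4 + 67) = -8 + 71 = 63)
r = 3 (r = 3 - 0 = 3 - 1*0 = 3 + 0 = 3)
r*I(-3, -9) + g = 3*(-1) + 63 = -3 + 63 = 60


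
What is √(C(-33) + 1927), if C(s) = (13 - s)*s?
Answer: √409 ≈ 20.224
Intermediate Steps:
C(s) = s*(13 - s)
√(C(-33) + 1927) = √(-33*(13 - 1*(-33)) + 1927) = √(-33*(13 + 33) + 1927) = √(-33*46 + 1927) = √(-1518 + 1927) = √409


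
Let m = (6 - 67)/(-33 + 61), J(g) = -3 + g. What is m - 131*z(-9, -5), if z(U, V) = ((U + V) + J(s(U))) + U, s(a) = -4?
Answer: 109979/28 ≈ 3927.8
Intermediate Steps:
m = -61/28 ≈ -2.1786
z(U, V) = -7 + V + 2*U (z(U, V) = ((U + V) + (-3 - 4)) + U = ((U + V) - 7) + U = (-7 + U + V) + U = -7 + V + 2*U)
m - 131*z(-9, -5) = -61/28 - 131*(-7 - 5 + 2*(-9)) = -61/28 - 131*(-7 - 5 - 18) = -61/28 - 131*(-30) = -61/28 + 3930 = 109979/28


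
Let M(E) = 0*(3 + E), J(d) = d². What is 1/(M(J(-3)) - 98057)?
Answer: -1/98057 ≈ -1.0198e-5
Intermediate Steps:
M(E) = 0
1/(M(J(-3)) - 98057) = 1/(0 - 98057) = 1/(-98057) = -1/98057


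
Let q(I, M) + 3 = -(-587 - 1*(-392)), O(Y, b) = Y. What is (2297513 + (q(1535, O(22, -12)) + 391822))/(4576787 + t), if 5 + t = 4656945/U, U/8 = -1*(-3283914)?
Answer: 23552467649808/40079357511643 ≈ 0.58765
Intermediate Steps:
U = 26271312 (U = 8*(-1*(-3283914)) = 8*3283914 = 26271312)
q(I, M) = 192 (q(I, M) = -3 - (-587 - 1*(-392)) = -3 - (-587 + 392) = -3 - 1*(-195) = -3 + 195 = 192)
t = -42233205/8757104 (t = -5 + 4656945/26271312 = -5 + 4656945*(1/26271312) = -5 + 1552315/8757104 = -42233205/8757104 ≈ -4.8227)
(2297513 + (q(1535, O(22, -12)) + 391822))/(4576787 + t) = (2297513 + (192 + 391822))/(4576787 - 42233205/8757104) = (2297513 + 392014)/(40079357511643/8757104) = 2689527*(8757104/40079357511643) = 23552467649808/40079357511643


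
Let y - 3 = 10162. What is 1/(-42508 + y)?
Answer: -1/32343 ≈ -3.0919e-5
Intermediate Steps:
y = 10165 (y = 3 + 10162 = 10165)
1/(-42508 + y) = 1/(-42508 + 10165) = 1/(-32343) = -1/32343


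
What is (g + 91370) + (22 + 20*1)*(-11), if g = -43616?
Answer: 47292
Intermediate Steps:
(g + 91370) + (22 + 20*1)*(-11) = (-43616 + 91370) + (22 + 20*1)*(-11) = 47754 + (22 + 20)*(-11) = 47754 + 42*(-11) = 47754 - 462 = 47292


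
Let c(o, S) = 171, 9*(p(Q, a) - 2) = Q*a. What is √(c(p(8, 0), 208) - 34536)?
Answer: I*√34365 ≈ 185.38*I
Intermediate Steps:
p(Q, a) = 2 + Q*a/9 (p(Q, a) = 2 + (Q*a)/9 = 2 + Q*a/9)
√(c(p(8, 0), 208) - 34536) = √(171 - 34536) = √(-34365) = I*√34365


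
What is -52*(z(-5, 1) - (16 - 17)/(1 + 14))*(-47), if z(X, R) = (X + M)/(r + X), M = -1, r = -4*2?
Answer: 19364/15 ≈ 1290.9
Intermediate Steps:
r = -8
z(X, R) = (-1 + X)/(-8 + X) (z(X, R) = (X - 1)/(-8 + X) = (-1 + X)/(-8 + X))
-52*(z(-5, 1) - (16 - 17)/(1 + 14))*(-47) = -52*((-1 - 5)/(-8 - 5) - (16 - 17)/(1 + 14))*(-47) = -52*(-6/(-13) - (-1)/15)*(-47) = -52*(-1/13*(-6) - (-1)/15)*(-47) = -52*(6/13 - 1*(-1/15))*(-47) = -52*(6/13 + 1/15)*(-47) = -52*103/195*(-47) = -412/15*(-47) = 19364/15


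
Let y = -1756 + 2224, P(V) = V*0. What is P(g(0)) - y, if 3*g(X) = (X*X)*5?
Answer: -468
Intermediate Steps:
g(X) = 5*X²/3 (g(X) = ((X*X)*5)/3 = (X²*5)/3 = (5*X²)/3 = 5*X²/3)
P(V) = 0
y = 468
P(g(0)) - y = 0 - 1*468 = 0 - 468 = -468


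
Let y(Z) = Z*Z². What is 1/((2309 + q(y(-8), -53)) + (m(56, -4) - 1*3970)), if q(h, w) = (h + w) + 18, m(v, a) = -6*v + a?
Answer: -1/2548 ≈ -0.00039246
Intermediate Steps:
m(v, a) = a - 6*v
y(Z) = Z³
q(h, w) = 18 + h + w
1/((2309 + q(y(-8), -53)) + (m(56, -4) - 1*3970)) = 1/((2309 + (18 + (-8)³ - 53)) + ((-4 - 6*56) - 1*3970)) = 1/((2309 + (18 - 512 - 53)) + ((-4 - 336) - 3970)) = 1/((2309 - 547) + (-340 - 3970)) = 1/(1762 - 4310) = 1/(-2548) = -1/2548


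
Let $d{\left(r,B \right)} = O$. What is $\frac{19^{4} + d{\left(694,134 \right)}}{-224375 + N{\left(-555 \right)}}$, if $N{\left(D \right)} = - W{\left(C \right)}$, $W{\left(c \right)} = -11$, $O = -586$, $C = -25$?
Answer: $- \frac{43245}{74788} \approx -0.57823$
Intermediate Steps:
$d{\left(r,B \right)} = -586$
$N{\left(D \right)} = 11$ ($N{\left(D \right)} = \left(-1\right) \left(-11\right) = 11$)
$\frac{19^{4} + d{\left(694,134 \right)}}{-224375 + N{\left(-555 \right)}} = \frac{19^{4} - 586}{-224375 + 11} = \frac{130321 - 586}{-224364} = 129735 \left(- \frac{1}{224364}\right) = - \frac{43245}{74788}$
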